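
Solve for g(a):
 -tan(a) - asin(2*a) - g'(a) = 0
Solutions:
 g(a) = C1 - a*asin(2*a) - sqrt(1 - 4*a^2)/2 + log(cos(a))


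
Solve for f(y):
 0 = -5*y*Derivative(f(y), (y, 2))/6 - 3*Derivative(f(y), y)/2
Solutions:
 f(y) = C1 + C2/y^(4/5)


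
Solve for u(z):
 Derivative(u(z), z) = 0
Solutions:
 u(z) = C1


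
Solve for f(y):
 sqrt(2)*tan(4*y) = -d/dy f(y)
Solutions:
 f(y) = C1 + sqrt(2)*log(cos(4*y))/4


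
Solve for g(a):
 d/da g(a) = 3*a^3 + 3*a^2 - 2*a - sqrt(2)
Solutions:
 g(a) = C1 + 3*a^4/4 + a^3 - a^2 - sqrt(2)*a


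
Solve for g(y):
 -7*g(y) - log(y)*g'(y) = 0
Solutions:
 g(y) = C1*exp(-7*li(y))


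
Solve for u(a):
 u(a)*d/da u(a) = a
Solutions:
 u(a) = -sqrt(C1 + a^2)
 u(a) = sqrt(C1 + a^2)


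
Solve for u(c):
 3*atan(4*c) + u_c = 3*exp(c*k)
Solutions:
 u(c) = C1 - 3*c*atan(4*c) + 3*Piecewise((exp(c*k)/k, Ne(k, 0)), (c, True)) + 3*log(16*c^2 + 1)/8


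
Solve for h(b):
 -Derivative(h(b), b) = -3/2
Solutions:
 h(b) = C1 + 3*b/2


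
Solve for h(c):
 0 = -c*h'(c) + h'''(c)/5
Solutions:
 h(c) = C1 + Integral(C2*airyai(5^(1/3)*c) + C3*airybi(5^(1/3)*c), c)


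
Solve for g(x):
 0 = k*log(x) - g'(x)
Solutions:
 g(x) = C1 + k*x*log(x) - k*x


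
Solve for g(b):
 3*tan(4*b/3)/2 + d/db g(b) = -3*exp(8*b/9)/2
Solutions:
 g(b) = C1 - 27*exp(8*b/9)/16 + 9*log(cos(4*b/3))/8


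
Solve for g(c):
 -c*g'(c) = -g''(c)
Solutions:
 g(c) = C1 + C2*erfi(sqrt(2)*c/2)


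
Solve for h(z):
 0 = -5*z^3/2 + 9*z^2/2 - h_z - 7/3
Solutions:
 h(z) = C1 - 5*z^4/8 + 3*z^3/2 - 7*z/3


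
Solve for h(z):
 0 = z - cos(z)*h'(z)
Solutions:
 h(z) = C1 + Integral(z/cos(z), z)


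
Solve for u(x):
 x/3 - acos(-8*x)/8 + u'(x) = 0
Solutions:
 u(x) = C1 - x^2/6 + x*acos(-8*x)/8 + sqrt(1 - 64*x^2)/64


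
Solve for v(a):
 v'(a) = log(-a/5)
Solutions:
 v(a) = C1 + a*log(-a) + a*(-log(5) - 1)


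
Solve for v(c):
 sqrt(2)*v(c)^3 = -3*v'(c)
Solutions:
 v(c) = -sqrt(6)*sqrt(-1/(C1 - sqrt(2)*c))/2
 v(c) = sqrt(6)*sqrt(-1/(C1 - sqrt(2)*c))/2


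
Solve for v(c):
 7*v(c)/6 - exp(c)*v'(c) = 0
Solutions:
 v(c) = C1*exp(-7*exp(-c)/6)


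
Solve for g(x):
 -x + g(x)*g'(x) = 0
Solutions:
 g(x) = -sqrt(C1 + x^2)
 g(x) = sqrt(C1 + x^2)


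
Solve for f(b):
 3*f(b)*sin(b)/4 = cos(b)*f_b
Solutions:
 f(b) = C1/cos(b)^(3/4)


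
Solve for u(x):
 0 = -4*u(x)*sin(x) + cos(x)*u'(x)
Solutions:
 u(x) = C1/cos(x)^4


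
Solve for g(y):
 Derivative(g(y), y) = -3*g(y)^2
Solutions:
 g(y) = 1/(C1 + 3*y)


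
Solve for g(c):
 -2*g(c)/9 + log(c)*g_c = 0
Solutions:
 g(c) = C1*exp(2*li(c)/9)


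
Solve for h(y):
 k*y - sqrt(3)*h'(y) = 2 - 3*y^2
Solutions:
 h(y) = C1 + sqrt(3)*k*y^2/6 + sqrt(3)*y^3/3 - 2*sqrt(3)*y/3


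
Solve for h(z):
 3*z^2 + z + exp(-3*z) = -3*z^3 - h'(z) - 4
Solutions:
 h(z) = C1 - 3*z^4/4 - z^3 - z^2/2 - 4*z + exp(-3*z)/3


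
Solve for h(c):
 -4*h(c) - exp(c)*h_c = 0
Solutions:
 h(c) = C1*exp(4*exp(-c))


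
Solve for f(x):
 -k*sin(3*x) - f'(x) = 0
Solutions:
 f(x) = C1 + k*cos(3*x)/3


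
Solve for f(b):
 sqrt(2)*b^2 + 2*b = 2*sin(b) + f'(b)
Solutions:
 f(b) = C1 + sqrt(2)*b^3/3 + b^2 + 2*cos(b)


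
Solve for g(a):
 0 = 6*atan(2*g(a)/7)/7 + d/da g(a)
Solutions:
 Integral(1/atan(2*_y/7), (_y, g(a))) = C1 - 6*a/7


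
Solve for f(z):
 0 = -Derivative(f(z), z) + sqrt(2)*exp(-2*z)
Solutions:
 f(z) = C1 - sqrt(2)*exp(-2*z)/2


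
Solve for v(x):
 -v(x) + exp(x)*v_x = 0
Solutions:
 v(x) = C1*exp(-exp(-x))


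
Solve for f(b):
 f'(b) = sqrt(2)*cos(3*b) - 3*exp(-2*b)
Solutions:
 f(b) = C1 + sqrt(2)*sin(3*b)/3 + 3*exp(-2*b)/2


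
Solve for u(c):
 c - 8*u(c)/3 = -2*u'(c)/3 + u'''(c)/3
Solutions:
 u(c) = C1*exp(6^(1/3)*c*(6^(1/3)/(sqrt(318) + 18)^(1/3) + (sqrt(318) + 18)^(1/3))/6)*sin(2^(1/3)*3^(1/6)*c*(-3^(2/3)*(sqrt(318) + 18)^(1/3) + 3*2^(1/3)/(sqrt(318) + 18)^(1/3))/6) + C2*exp(6^(1/3)*c*(6^(1/3)/(sqrt(318) + 18)^(1/3) + (sqrt(318) + 18)^(1/3))/6)*cos(2^(1/3)*3^(1/6)*c*(-3^(2/3)*(sqrt(318) + 18)^(1/3) + 3*2^(1/3)/(sqrt(318) + 18)^(1/3))/6) + C3*exp(-6^(1/3)*c*(6^(1/3)/(sqrt(318) + 18)^(1/3) + (sqrt(318) + 18)^(1/3))/3) + 3*c/8 + 3/32


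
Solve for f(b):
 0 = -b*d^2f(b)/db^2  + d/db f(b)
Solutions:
 f(b) = C1 + C2*b^2


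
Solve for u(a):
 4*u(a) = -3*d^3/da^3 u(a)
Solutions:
 u(a) = C3*exp(-6^(2/3)*a/3) + (C1*sin(2^(2/3)*3^(1/6)*a/2) + C2*cos(2^(2/3)*3^(1/6)*a/2))*exp(6^(2/3)*a/6)


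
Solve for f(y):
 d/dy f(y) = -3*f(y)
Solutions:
 f(y) = C1*exp(-3*y)


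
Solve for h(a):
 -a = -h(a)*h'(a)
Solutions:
 h(a) = -sqrt(C1 + a^2)
 h(a) = sqrt(C1 + a^2)


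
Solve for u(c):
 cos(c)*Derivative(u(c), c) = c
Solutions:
 u(c) = C1 + Integral(c/cos(c), c)


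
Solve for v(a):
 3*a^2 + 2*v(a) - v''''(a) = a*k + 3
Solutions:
 v(a) = C1*exp(-2^(1/4)*a) + C2*exp(2^(1/4)*a) + C3*sin(2^(1/4)*a) + C4*cos(2^(1/4)*a) - 3*a^2/2 + a*k/2 + 3/2


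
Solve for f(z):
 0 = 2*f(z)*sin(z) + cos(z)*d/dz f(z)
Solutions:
 f(z) = C1*cos(z)^2


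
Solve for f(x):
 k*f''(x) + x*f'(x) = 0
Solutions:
 f(x) = C1 + C2*sqrt(k)*erf(sqrt(2)*x*sqrt(1/k)/2)


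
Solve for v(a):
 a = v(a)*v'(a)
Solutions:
 v(a) = -sqrt(C1 + a^2)
 v(a) = sqrt(C1 + a^2)


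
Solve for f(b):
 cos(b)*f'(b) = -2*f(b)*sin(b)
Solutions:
 f(b) = C1*cos(b)^2


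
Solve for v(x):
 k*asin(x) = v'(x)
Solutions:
 v(x) = C1 + k*(x*asin(x) + sqrt(1 - x^2))


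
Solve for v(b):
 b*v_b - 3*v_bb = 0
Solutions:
 v(b) = C1 + C2*erfi(sqrt(6)*b/6)


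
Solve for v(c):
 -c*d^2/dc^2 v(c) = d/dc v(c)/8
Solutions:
 v(c) = C1 + C2*c^(7/8)


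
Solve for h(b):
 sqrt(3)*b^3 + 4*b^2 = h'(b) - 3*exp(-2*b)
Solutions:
 h(b) = C1 + sqrt(3)*b^4/4 + 4*b^3/3 - 3*exp(-2*b)/2


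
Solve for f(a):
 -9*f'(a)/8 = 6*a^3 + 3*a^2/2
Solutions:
 f(a) = C1 - 4*a^4/3 - 4*a^3/9


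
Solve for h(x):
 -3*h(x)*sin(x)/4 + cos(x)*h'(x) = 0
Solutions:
 h(x) = C1/cos(x)^(3/4)


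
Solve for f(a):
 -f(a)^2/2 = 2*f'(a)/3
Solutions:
 f(a) = 4/(C1 + 3*a)


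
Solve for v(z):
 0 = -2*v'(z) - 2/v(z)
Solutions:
 v(z) = -sqrt(C1 - 2*z)
 v(z) = sqrt(C1 - 2*z)


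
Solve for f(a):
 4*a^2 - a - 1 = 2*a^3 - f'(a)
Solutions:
 f(a) = C1 + a^4/2 - 4*a^3/3 + a^2/2 + a


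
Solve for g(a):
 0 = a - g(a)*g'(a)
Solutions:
 g(a) = -sqrt(C1 + a^2)
 g(a) = sqrt(C1 + a^2)


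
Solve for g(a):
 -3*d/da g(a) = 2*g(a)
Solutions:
 g(a) = C1*exp(-2*a/3)


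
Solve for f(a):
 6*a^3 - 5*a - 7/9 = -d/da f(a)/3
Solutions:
 f(a) = C1 - 9*a^4/2 + 15*a^2/2 + 7*a/3


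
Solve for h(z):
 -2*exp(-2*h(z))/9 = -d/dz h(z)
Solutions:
 h(z) = log(-sqrt(C1 + 4*z)) - log(3)
 h(z) = log(C1 + 4*z)/2 - log(3)


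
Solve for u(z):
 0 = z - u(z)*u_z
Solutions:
 u(z) = -sqrt(C1 + z^2)
 u(z) = sqrt(C1 + z^2)


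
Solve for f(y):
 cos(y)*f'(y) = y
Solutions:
 f(y) = C1 + Integral(y/cos(y), y)


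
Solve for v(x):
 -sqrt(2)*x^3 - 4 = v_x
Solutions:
 v(x) = C1 - sqrt(2)*x^4/4 - 4*x


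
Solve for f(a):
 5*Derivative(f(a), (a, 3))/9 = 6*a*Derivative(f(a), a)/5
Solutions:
 f(a) = C1 + Integral(C2*airyai(3*10^(1/3)*a/5) + C3*airybi(3*10^(1/3)*a/5), a)


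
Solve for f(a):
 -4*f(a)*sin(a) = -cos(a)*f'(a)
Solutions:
 f(a) = C1/cos(a)^4


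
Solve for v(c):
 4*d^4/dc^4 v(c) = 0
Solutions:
 v(c) = C1 + C2*c + C3*c^2 + C4*c^3


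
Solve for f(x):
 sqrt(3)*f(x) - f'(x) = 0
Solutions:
 f(x) = C1*exp(sqrt(3)*x)


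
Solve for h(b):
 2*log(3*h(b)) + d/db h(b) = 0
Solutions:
 Integral(1/(log(_y) + log(3)), (_y, h(b)))/2 = C1 - b


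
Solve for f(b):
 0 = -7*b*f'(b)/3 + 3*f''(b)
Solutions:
 f(b) = C1 + C2*erfi(sqrt(14)*b/6)


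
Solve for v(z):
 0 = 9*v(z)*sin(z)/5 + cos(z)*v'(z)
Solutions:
 v(z) = C1*cos(z)^(9/5)


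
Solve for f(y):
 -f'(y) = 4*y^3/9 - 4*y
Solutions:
 f(y) = C1 - y^4/9 + 2*y^2


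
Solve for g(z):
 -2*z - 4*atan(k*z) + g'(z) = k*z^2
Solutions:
 g(z) = C1 + k*z^3/3 + z^2 + 4*Piecewise((z*atan(k*z) - log(k^2*z^2 + 1)/(2*k), Ne(k, 0)), (0, True))


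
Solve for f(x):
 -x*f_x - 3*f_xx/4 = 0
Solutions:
 f(x) = C1 + C2*erf(sqrt(6)*x/3)


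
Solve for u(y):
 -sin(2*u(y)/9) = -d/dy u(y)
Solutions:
 -y + 9*log(cos(2*u(y)/9) - 1)/4 - 9*log(cos(2*u(y)/9) + 1)/4 = C1


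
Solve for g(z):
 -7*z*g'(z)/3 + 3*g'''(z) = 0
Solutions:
 g(z) = C1 + Integral(C2*airyai(21^(1/3)*z/3) + C3*airybi(21^(1/3)*z/3), z)


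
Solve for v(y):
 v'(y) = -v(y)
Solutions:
 v(y) = C1*exp(-y)


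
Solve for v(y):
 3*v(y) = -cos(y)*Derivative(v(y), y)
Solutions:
 v(y) = C1*(sin(y) - 1)^(3/2)/(sin(y) + 1)^(3/2)


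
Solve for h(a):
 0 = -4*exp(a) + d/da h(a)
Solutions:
 h(a) = C1 + 4*exp(a)


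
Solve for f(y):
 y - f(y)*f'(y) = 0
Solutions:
 f(y) = -sqrt(C1 + y^2)
 f(y) = sqrt(C1 + y^2)


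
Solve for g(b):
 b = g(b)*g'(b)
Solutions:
 g(b) = -sqrt(C1 + b^2)
 g(b) = sqrt(C1 + b^2)


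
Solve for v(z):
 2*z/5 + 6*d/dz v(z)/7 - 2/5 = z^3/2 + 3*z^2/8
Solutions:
 v(z) = C1 + 7*z^4/48 + 7*z^3/48 - 7*z^2/30 + 7*z/15


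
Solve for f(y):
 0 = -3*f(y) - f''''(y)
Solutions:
 f(y) = (C1*sin(sqrt(2)*3^(1/4)*y/2) + C2*cos(sqrt(2)*3^(1/4)*y/2))*exp(-sqrt(2)*3^(1/4)*y/2) + (C3*sin(sqrt(2)*3^(1/4)*y/2) + C4*cos(sqrt(2)*3^(1/4)*y/2))*exp(sqrt(2)*3^(1/4)*y/2)


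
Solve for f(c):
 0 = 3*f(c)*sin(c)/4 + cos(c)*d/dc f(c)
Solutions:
 f(c) = C1*cos(c)^(3/4)


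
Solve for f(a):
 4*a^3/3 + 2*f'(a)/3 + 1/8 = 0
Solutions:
 f(a) = C1 - a^4/2 - 3*a/16


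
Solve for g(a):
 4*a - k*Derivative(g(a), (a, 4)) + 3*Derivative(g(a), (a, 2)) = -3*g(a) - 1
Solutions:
 g(a) = C1*exp(-sqrt(2)*a*sqrt((-sqrt(3)*sqrt(4*k + 3) + 3)/k)/2) + C2*exp(sqrt(2)*a*sqrt((-sqrt(3)*sqrt(4*k + 3) + 3)/k)/2) + C3*exp(-sqrt(2)*a*sqrt((sqrt(3)*sqrt(4*k + 3) + 3)/k)/2) + C4*exp(sqrt(2)*a*sqrt((sqrt(3)*sqrt(4*k + 3) + 3)/k)/2) - 4*a/3 - 1/3


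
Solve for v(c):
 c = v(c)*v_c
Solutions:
 v(c) = -sqrt(C1 + c^2)
 v(c) = sqrt(C1 + c^2)


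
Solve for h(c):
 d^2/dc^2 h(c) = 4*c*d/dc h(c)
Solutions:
 h(c) = C1 + C2*erfi(sqrt(2)*c)


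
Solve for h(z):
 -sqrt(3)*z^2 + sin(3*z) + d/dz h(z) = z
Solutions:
 h(z) = C1 + sqrt(3)*z^3/3 + z^2/2 + cos(3*z)/3


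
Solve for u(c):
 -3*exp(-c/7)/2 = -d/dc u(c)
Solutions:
 u(c) = C1 - 21*exp(-c/7)/2


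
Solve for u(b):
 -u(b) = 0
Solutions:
 u(b) = 0


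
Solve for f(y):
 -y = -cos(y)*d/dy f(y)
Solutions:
 f(y) = C1 + Integral(y/cos(y), y)


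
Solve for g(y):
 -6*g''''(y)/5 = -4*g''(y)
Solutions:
 g(y) = C1 + C2*y + C3*exp(-sqrt(30)*y/3) + C4*exp(sqrt(30)*y/3)


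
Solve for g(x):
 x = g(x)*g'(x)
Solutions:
 g(x) = -sqrt(C1 + x^2)
 g(x) = sqrt(C1 + x^2)


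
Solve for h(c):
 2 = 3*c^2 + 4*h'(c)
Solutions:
 h(c) = C1 - c^3/4 + c/2


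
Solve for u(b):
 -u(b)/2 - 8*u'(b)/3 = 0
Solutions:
 u(b) = C1*exp(-3*b/16)


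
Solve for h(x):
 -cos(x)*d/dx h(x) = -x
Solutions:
 h(x) = C1 + Integral(x/cos(x), x)


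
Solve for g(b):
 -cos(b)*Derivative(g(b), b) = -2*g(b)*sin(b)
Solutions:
 g(b) = C1/cos(b)^2


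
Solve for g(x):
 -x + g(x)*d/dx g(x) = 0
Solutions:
 g(x) = -sqrt(C1 + x^2)
 g(x) = sqrt(C1 + x^2)


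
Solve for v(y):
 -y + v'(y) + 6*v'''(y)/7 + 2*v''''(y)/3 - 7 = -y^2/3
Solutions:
 v(y) = C1 + C2*exp(y*(-12 + 6*6^(2/3)/(7*sqrt(2905) + 379)^(1/3) + 6^(1/3)*(7*sqrt(2905) + 379)^(1/3))/28)*sin(2^(1/3)*3^(1/6)*y*(-3^(2/3)*(7*sqrt(2905) + 379)^(1/3) + 18*2^(1/3)/(7*sqrt(2905) + 379)^(1/3))/28) + C3*exp(y*(-12 + 6*6^(2/3)/(7*sqrt(2905) + 379)^(1/3) + 6^(1/3)*(7*sqrt(2905) + 379)^(1/3))/28)*cos(2^(1/3)*3^(1/6)*y*(-3^(2/3)*(7*sqrt(2905) + 379)^(1/3) + 18*2^(1/3)/(7*sqrt(2905) + 379)^(1/3))/28) + C4*exp(-y*(6*6^(2/3)/(7*sqrt(2905) + 379)^(1/3) + 6 + 6^(1/3)*(7*sqrt(2905) + 379)^(1/3))/14) - y^3/9 + y^2/2 + 53*y/7


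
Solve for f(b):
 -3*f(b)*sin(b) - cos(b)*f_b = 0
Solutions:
 f(b) = C1*cos(b)^3


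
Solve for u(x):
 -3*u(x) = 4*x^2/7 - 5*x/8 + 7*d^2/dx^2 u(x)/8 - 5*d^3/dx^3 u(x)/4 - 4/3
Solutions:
 u(x) = C1*exp(x*(-(180*sqrt(33086) + 32743)^(1/3) - 49/(180*sqrt(33086) + 32743)^(1/3) + 14)/60)*sin(sqrt(3)*x*(-(180*sqrt(33086) + 32743)^(1/3) + 49/(180*sqrt(33086) + 32743)^(1/3))/60) + C2*exp(x*(-(180*sqrt(33086) + 32743)^(1/3) - 49/(180*sqrt(33086) + 32743)^(1/3) + 14)/60)*cos(sqrt(3)*x*(-(180*sqrt(33086) + 32743)^(1/3) + 49/(180*sqrt(33086) + 32743)^(1/3))/60) + C3*exp(x*(49/(180*sqrt(33086) + 32743)^(1/3) + 7 + (180*sqrt(33086) + 32743)^(1/3))/30) - 4*x^2/21 + 5*x/24 + 5/9


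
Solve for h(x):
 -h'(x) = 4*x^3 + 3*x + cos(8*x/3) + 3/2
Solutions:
 h(x) = C1 - x^4 - 3*x^2/2 - 3*x/2 - 3*sin(8*x/3)/8


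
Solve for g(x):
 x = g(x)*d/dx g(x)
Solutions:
 g(x) = -sqrt(C1 + x^2)
 g(x) = sqrt(C1 + x^2)


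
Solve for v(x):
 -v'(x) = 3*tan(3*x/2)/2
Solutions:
 v(x) = C1 + log(cos(3*x/2))


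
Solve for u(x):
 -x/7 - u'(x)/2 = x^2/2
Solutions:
 u(x) = C1 - x^3/3 - x^2/7


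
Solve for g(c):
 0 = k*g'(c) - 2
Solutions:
 g(c) = C1 + 2*c/k


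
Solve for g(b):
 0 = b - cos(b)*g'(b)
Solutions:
 g(b) = C1 + Integral(b/cos(b), b)


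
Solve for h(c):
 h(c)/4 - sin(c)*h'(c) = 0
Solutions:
 h(c) = C1*(cos(c) - 1)^(1/8)/(cos(c) + 1)^(1/8)


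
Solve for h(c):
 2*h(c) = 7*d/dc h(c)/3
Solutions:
 h(c) = C1*exp(6*c/7)


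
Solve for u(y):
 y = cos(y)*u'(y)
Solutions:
 u(y) = C1 + Integral(y/cos(y), y)


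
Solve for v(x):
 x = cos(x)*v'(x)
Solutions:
 v(x) = C1 + Integral(x/cos(x), x)


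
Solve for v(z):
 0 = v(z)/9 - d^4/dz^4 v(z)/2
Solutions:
 v(z) = C1*exp(-2^(1/4)*sqrt(3)*z/3) + C2*exp(2^(1/4)*sqrt(3)*z/3) + C3*sin(2^(1/4)*sqrt(3)*z/3) + C4*cos(2^(1/4)*sqrt(3)*z/3)


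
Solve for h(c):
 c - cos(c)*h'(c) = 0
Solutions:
 h(c) = C1 + Integral(c/cos(c), c)


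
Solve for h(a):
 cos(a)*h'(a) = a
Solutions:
 h(a) = C1 + Integral(a/cos(a), a)


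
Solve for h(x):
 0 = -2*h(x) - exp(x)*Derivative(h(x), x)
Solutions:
 h(x) = C1*exp(2*exp(-x))


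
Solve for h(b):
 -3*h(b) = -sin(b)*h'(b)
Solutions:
 h(b) = C1*(cos(b) - 1)^(3/2)/(cos(b) + 1)^(3/2)


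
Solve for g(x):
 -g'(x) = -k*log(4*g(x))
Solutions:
 Integral(1/(log(_y) + 2*log(2)), (_y, g(x))) = C1 + k*x


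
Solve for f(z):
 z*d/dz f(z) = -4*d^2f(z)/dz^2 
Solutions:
 f(z) = C1 + C2*erf(sqrt(2)*z/4)


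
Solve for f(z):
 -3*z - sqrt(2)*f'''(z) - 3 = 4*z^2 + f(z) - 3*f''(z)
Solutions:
 f(z) = -4*z^2 - 3*z + (C1 + C2/sqrt(exp(sqrt(6)*z)) + C3*sqrt(exp(sqrt(6)*z)))*exp(sqrt(2)*z/2) - 27


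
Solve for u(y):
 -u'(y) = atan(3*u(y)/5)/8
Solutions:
 Integral(1/atan(3*_y/5), (_y, u(y))) = C1 - y/8


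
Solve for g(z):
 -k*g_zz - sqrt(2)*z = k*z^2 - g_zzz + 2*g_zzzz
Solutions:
 g(z) = C1 + C2*z + C3*exp(z*(1 - sqrt(1 - 8*k))/4) + C4*exp(z*(sqrt(1 - 8*k) + 1)/4) - z^4/12 + z^3*(-2 - sqrt(2))/(6*k) + z^2*(2 - 1/k - sqrt(2)/(2*k))/k


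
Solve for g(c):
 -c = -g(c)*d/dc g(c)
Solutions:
 g(c) = -sqrt(C1 + c^2)
 g(c) = sqrt(C1 + c^2)


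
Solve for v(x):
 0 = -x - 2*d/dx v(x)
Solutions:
 v(x) = C1 - x^2/4


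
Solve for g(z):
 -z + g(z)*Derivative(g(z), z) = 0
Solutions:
 g(z) = -sqrt(C1 + z^2)
 g(z) = sqrt(C1 + z^2)


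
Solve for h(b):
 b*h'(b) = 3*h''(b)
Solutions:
 h(b) = C1 + C2*erfi(sqrt(6)*b/6)


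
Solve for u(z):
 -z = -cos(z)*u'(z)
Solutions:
 u(z) = C1 + Integral(z/cos(z), z)


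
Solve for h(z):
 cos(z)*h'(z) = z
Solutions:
 h(z) = C1 + Integral(z/cos(z), z)


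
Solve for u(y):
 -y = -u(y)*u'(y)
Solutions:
 u(y) = -sqrt(C1 + y^2)
 u(y) = sqrt(C1 + y^2)


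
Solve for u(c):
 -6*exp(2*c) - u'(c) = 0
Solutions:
 u(c) = C1 - 3*exp(2*c)


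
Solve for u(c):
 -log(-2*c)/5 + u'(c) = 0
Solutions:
 u(c) = C1 + c*log(-c)/5 + c*(-1 + log(2))/5


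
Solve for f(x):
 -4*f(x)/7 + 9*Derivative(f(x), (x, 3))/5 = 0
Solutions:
 f(x) = C3*exp(2940^(1/3)*x/21) + (C1*sin(3^(5/6)*980^(1/3)*x/42) + C2*cos(3^(5/6)*980^(1/3)*x/42))*exp(-2940^(1/3)*x/42)


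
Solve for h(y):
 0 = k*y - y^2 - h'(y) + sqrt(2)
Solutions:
 h(y) = C1 + k*y^2/2 - y^3/3 + sqrt(2)*y


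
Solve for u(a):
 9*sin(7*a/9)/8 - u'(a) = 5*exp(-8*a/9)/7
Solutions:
 u(a) = C1 - 81*cos(7*a/9)/56 + 45*exp(-8*a/9)/56


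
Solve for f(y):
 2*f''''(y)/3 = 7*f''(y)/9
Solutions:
 f(y) = C1 + C2*y + C3*exp(-sqrt(42)*y/6) + C4*exp(sqrt(42)*y/6)


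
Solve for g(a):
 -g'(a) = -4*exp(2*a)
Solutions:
 g(a) = C1 + 2*exp(2*a)


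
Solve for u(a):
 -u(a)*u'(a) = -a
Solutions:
 u(a) = -sqrt(C1 + a^2)
 u(a) = sqrt(C1 + a^2)


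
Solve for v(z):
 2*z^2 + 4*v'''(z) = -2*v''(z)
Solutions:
 v(z) = C1 + C2*z + C3*exp(-z/2) - z^4/12 + 2*z^3/3 - 4*z^2


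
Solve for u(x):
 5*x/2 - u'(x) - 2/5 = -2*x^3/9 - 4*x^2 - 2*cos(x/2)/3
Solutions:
 u(x) = C1 + x^4/18 + 4*x^3/3 + 5*x^2/4 - 2*x/5 + 4*sin(x/2)/3


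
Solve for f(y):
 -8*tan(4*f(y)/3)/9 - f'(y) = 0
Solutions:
 f(y) = -3*asin(C1*exp(-32*y/27))/4 + 3*pi/4
 f(y) = 3*asin(C1*exp(-32*y/27))/4


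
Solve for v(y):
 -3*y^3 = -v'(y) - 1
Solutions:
 v(y) = C1 + 3*y^4/4 - y


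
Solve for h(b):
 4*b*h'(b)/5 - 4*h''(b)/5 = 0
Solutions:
 h(b) = C1 + C2*erfi(sqrt(2)*b/2)


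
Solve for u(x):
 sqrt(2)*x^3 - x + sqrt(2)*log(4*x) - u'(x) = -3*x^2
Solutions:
 u(x) = C1 + sqrt(2)*x^4/4 + x^3 - x^2/2 + sqrt(2)*x*log(x) - sqrt(2)*x + 2*sqrt(2)*x*log(2)


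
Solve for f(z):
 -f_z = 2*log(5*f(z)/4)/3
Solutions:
 -3*Integral(1/(-log(_y) - log(5) + 2*log(2)), (_y, f(z)))/2 = C1 - z


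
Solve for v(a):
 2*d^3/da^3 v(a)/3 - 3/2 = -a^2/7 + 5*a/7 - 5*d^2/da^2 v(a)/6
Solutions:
 v(a) = C1 + C2*a + C3*exp(-5*a/4) - a^4/70 + 33*a^3/175 + 783*a^2/1750


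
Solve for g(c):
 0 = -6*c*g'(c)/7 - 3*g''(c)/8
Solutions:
 g(c) = C1 + C2*erf(2*sqrt(14)*c/7)


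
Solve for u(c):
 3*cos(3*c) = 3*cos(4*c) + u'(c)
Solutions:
 u(c) = C1 + sin(3*c) - 3*sin(4*c)/4


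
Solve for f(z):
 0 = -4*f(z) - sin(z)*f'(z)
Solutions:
 f(z) = C1*(cos(z)^2 + 2*cos(z) + 1)/(cos(z)^2 - 2*cos(z) + 1)


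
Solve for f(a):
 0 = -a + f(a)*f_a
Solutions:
 f(a) = -sqrt(C1 + a^2)
 f(a) = sqrt(C1 + a^2)


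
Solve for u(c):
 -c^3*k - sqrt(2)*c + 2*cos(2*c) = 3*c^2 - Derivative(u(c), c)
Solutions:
 u(c) = C1 + c^4*k/4 + c^3 + sqrt(2)*c^2/2 - sin(2*c)


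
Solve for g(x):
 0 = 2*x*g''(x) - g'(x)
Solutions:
 g(x) = C1 + C2*x^(3/2)


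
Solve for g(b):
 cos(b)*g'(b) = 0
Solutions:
 g(b) = C1


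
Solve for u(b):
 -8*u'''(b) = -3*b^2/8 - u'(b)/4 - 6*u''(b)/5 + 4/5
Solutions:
 u(b) = C1 + C2*exp(b*(3 - sqrt(59))/40) + C3*exp(b*(3 + sqrt(59))/40) - b^3/2 + 36*b^2/5 - 4048*b/25


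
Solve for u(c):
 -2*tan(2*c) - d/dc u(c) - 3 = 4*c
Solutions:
 u(c) = C1 - 2*c^2 - 3*c + log(cos(2*c))


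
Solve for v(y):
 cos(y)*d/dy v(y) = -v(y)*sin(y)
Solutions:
 v(y) = C1*cos(y)


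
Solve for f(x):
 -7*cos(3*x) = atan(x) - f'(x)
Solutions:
 f(x) = C1 + x*atan(x) - log(x^2 + 1)/2 + 7*sin(3*x)/3


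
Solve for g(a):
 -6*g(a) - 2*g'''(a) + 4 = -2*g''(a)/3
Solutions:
 g(a) = C1*exp(a*(2*2^(1/3)/(27*sqrt(6549) + 2185)^(1/3) + 4 + 2^(2/3)*(27*sqrt(6549) + 2185)^(1/3))/36)*sin(2^(1/3)*sqrt(3)*a*(-2^(1/3)*(27*sqrt(6549) + 2185)^(1/3) + 2/(27*sqrt(6549) + 2185)^(1/3))/36) + C2*exp(a*(2*2^(1/3)/(27*sqrt(6549) + 2185)^(1/3) + 4 + 2^(2/3)*(27*sqrt(6549) + 2185)^(1/3))/36)*cos(2^(1/3)*sqrt(3)*a*(-2^(1/3)*(27*sqrt(6549) + 2185)^(1/3) + 2/(27*sqrt(6549) + 2185)^(1/3))/36) + C3*exp(a*(-2^(2/3)*(27*sqrt(6549) + 2185)^(1/3) - 2*2^(1/3)/(27*sqrt(6549) + 2185)^(1/3) + 2)/18) + 2/3


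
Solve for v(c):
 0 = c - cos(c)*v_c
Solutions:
 v(c) = C1 + Integral(c/cos(c), c)


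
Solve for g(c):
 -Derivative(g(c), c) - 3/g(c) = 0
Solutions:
 g(c) = -sqrt(C1 - 6*c)
 g(c) = sqrt(C1 - 6*c)


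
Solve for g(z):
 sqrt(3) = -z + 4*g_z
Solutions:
 g(z) = C1 + z^2/8 + sqrt(3)*z/4


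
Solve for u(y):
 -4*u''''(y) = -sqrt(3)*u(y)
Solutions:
 u(y) = C1*exp(-sqrt(2)*3^(1/8)*y/2) + C2*exp(sqrt(2)*3^(1/8)*y/2) + C3*sin(sqrt(2)*3^(1/8)*y/2) + C4*cos(sqrt(2)*3^(1/8)*y/2)


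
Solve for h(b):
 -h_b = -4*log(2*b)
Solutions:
 h(b) = C1 + 4*b*log(b) - 4*b + b*log(16)


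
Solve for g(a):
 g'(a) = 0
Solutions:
 g(a) = C1


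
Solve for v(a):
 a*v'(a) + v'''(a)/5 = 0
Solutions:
 v(a) = C1 + Integral(C2*airyai(-5^(1/3)*a) + C3*airybi(-5^(1/3)*a), a)


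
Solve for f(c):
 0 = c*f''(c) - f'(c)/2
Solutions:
 f(c) = C1 + C2*c^(3/2)


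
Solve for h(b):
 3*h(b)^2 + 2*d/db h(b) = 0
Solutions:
 h(b) = 2/(C1 + 3*b)


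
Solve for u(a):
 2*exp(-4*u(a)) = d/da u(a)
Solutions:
 u(a) = log(-I*(C1 + 8*a)^(1/4))
 u(a) = log(I*(C1 + 8*a)^(1/4))
 u(a) = log(-(C1 + 8*a)^(1/4))
 u(a) = log(C1 + 8*a)/4


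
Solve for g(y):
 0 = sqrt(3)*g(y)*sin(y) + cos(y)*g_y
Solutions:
 g(y) = C1*cos(y)^(sqrt(3))


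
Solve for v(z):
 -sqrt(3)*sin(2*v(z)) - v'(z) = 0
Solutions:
 v(z) = pi - acos((-C1 - exp(4*sqrt(3)*z))/(C1 - exp(4*sqrt(3)*z)))/2
 v(z) = acos((-C1 - exp(4*sqrt(3)*z))/(C1 - exp(4*sqrt(3)*z)))/2


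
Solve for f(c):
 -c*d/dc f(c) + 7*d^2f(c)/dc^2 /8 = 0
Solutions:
 f(c) = C1 + C2*erfi(2*sqrt(7)*c/7)


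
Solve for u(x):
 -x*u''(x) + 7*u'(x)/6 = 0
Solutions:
 u(x) = C1 + C2*x^(13/6)


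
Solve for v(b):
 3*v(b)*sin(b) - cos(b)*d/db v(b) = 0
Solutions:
 v(b) = C1/cos(b)^3


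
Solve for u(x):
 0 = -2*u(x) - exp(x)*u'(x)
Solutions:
 u(x) = C1*exp(2*exp(-x))


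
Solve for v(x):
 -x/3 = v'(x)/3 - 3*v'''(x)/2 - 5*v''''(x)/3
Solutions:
 v(x) = C1 + C2*exp(-x*(9/(10*sqrt(46) + 73)^(1/3) + (10*sqrt(46) + 73)^(1/3) + 6)/20)*sin(sqrt(3)*x*(-(10*sqrt(46) + 73)^(1/3) + 9/(10*sqrt(46) + 73)^(1/3))/20) + C3*exp(-x*(9/(10*sqrt(46) + 73)^(1/3) + (10*sqrt(46) + 73)^(1/3) + 6)/20)*cos(sqrt(3)*x*(-(10*sqrt(46) + 73)^(1/3) + 9/(10*sqrt(46) + 73)^(1/3))/20) + C4*exp(x*(-3 + 9/(10*sqrt(46) + 73)^(1/3) + (10*sqrt(46) + 73)^(1/3))/10) - x^2/2


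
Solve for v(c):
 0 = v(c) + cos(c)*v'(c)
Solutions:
 v(c) = C1*sqrt(sin(c) - 1)/sqrt(sin(c) + 1)


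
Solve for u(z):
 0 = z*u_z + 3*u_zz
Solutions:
 u(z) = C1 + C2*erf(sqrt(6)*z/6)


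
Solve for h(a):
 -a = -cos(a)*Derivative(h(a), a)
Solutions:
 h(a) = C1 + Integral(a/cos(a), a)


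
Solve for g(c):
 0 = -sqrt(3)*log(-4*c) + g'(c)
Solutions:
 g(c) = C1 + sqrt(3)*c*log(-c) + sqrt(3)*c*(-1 + 2*log(2))


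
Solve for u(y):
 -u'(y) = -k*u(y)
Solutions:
 u(y) = C1*exp(k*y)


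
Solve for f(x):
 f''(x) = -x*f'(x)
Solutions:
 f(x) = C1 + C2*erf(sqrt(2)*x/2)


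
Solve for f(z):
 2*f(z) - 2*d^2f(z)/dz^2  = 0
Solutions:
 f(z) = C1*exp(-z) + C2*exp(z)


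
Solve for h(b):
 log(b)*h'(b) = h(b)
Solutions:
 h(b) = C1*exp(li(b))


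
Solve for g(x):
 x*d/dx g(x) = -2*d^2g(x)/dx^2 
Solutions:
 g(x) = C1 + C2*erf(x/2)


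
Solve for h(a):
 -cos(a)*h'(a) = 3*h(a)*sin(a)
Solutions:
 h(a) = C1*cos(a)^3


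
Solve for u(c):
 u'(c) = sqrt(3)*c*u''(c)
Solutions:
 u(c) = C1 + C2*c^(sqrt(3)/3 + 1)


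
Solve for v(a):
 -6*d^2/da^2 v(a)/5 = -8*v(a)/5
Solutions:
 v(a) = C1*exp(-2*sqrt(3)*a/3) + C2*exp(2*sqrt(3)*a/3)


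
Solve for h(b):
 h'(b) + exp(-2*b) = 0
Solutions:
 h(b) = C1 + exp(-2*b)/2


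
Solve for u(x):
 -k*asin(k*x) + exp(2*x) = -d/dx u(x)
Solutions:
 u(x) = C1 + k*Piecewise((x*asin(k*x) + sqrt(-k^2*x^2 + 1)/k, Ne(k, 0)), (0, True)) - exp(2*x)/2


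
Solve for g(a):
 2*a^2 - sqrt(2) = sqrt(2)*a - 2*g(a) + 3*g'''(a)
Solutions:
 g(a) = C3*exp(2^(1/3)*3^(2/3)*a/3) - a^2 + sqrt(2)*a/2 + (C1*sin(2^(1/3)*3^(1/6)*a/2) + C2*cos(2^(1/3)*3^(1/6)*a/2))*exp(-2^(1/3)*3^(2/3)*a/6) + sqrt(2)/2


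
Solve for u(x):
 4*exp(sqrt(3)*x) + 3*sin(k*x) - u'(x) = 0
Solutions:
 u(x) = C1 + 4*sqrt(3)*exp(sqrt(3)*x)/3 - 3*cos(k*x)/k


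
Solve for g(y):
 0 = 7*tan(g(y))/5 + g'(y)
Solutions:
 g(y) = pi - asin(C1*exp(-7*y/5))
 g(y) = asin(C1*exp(-7*y/5))


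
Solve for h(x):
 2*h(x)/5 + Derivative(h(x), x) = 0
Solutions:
 h(x) = C1*exp(-2*x/5)


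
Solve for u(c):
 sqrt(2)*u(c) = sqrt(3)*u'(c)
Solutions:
 u(c) = C1*exp(sqrt(6)*c/3)


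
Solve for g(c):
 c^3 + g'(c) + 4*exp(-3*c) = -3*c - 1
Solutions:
 g(c) = C1 - c^4/4 - 3*c^2/2 - c + 4*exp(-3*c)/3


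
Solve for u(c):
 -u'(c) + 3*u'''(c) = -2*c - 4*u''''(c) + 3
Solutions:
 u(c) = C1 + C2*exp(-c*((4*sqrt(3) + 7)^(-1/3) + 2 + (4*sqrt(3) + 7)^(1/3))/8)*sin(sqrt(3)*c*(-(4*sqrt(3) + 7)^(1/3) + (4*sqrt(3) + 7)^(-1/3))/8) + C3*exp(-c*((4*sqrt(3) + 7)^(-1/3) + 2 + (4*sqrt(3) + 7)^(1/3))/8)*cos(sqrt(3)*c*(-(4*sqrt(3) + 7)^(1/3) + (4*sqrt(3) + 7)^(-1/3))/8) + C4*exp(c*(-1 + (4*sqrt(3) + 7)^(-1/3) + (4*sqrt(3) + 7)^(1/3))/4) + c^2 - 3*c


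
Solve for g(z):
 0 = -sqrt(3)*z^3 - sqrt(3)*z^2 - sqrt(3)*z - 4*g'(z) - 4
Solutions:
 g(z) = C1 - sqrt(3)*z^4/16 - sqrt(3)*z^3/12 - sqrt(3)*z^2/8 - z


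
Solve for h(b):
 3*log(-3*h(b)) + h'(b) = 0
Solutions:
 Integral(1/(log(-_y) + log(3)), (_y, h(b)))/3 = C1 - b


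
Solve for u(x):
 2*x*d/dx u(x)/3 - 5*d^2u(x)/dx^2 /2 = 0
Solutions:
 u(x) = C1 + C2*erfi(sqrt(30)*x/15)


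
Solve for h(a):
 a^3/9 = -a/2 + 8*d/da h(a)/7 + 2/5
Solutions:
 h(a) = C1 + 7*a^4/288 + 7*a^2/32 - 7*a/20


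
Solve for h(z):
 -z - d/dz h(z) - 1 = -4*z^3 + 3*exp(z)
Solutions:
 h(z) = C1 + z^4 - z^2/2 - z - 3*exp(z)


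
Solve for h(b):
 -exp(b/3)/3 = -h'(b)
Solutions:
 h(b) = C1 + exp(b/3)


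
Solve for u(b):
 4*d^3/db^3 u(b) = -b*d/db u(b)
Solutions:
 u(b) = C1 + Integral(C2*airyai(-2^(1/3)*b/2) + C3*airybi(-2^(1/3)*b/2), b)


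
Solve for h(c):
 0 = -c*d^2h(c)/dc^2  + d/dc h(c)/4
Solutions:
 h(c) = C1 + C2*c^(5/4)


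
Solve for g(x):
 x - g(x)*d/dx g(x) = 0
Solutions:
 g(x) = -sqrt(C1 + x^2)
 g(x) = sqrt(C1 + x^2)


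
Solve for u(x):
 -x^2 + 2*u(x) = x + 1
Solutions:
 u(x) = x^2/2 + x/2 + 1/2


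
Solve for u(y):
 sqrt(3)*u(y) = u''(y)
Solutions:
 u(y) = C1*exp(-3^(1/4)*y) + C2*exp(3^(1/4)*y)


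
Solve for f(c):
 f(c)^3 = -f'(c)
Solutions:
 f(c) = -sqrt(2)*sqrt(-1/(C1 - c))/2
 f(c) = sqrt(2)*sqrt(-1/(C1 - c))/2


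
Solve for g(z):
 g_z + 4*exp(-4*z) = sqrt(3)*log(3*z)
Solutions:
 g(z) = C1 + sqrt(3)*z*log(z) + sqrt(3)*z*(-1 + log(3)) + exp(-4*z)


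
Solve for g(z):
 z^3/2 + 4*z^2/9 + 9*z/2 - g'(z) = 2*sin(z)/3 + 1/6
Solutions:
 g(z) = C1 + z^4/8 + 4*z^3/27 + 9*z^2/4 - z/6 + 2*cos(z)/3


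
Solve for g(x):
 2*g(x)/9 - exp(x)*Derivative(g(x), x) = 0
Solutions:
 g(x) = C1*exp(-2*exp(-x)/9)


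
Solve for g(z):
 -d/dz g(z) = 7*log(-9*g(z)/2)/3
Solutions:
 3*Integral(1/(log(-_y) - log(2) + 2*log(3)), (_y, g(z)))/7 = C1 - z


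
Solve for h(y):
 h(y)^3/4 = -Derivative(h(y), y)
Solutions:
 h(y) = -sqrt(2)*sqrt(-1/(C1 - y))
 h(y) = sqrt(2)*sqrt(-1/(C1 - y))


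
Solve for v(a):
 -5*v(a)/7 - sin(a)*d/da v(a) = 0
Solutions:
 v(a) = C1*(cos(a) + 1)^(5/14)/(cos(a) - 1)^(5/14)


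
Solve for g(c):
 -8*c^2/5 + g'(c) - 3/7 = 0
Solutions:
 g(c) = C1 + 8*c^3/15 + 3*c/7


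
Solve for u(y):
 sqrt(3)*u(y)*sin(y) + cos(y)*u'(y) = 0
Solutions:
 u(y) = C1*cos(y)^(sqrt(3))


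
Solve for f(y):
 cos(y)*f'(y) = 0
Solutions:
 f(y) = C1


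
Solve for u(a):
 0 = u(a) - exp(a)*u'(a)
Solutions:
 u(a) = C1*exp(-exp(-a))


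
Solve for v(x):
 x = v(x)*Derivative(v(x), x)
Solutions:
 v(x) = -sqrt(C1 + x^2)
 v(x) = sqrt(C1 + x^2)


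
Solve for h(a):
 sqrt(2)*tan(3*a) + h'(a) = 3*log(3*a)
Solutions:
 h(a) = C1 + 3*a*log(a) - 3*a + 3*a*log(3) + sqrt(2)*log(cos(3*a))/3


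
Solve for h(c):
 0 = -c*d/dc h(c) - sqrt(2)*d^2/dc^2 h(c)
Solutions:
 h(c) = C1 + C2*erf(2^(1/4)*c/2)


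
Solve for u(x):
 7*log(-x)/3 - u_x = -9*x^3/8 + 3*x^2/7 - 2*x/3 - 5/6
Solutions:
 u(x) = C1 + 9*x^4/32 - x^3/7 + x^2/3 + 7*x*log(-x)/3 - 3*x/2


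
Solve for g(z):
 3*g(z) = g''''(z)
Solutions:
 g(z) = C1*exp(-3^(1/4)*z) + C2*exp(3^(1/4)*z) + C3*sin(3^(1/4)*z) + C4*cos(3^(1/4)*z)


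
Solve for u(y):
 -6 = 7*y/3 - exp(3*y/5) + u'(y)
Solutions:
 u(y) = C1 - 7*y^2/6 - 6*y + 5*exp(3*y/5)/3


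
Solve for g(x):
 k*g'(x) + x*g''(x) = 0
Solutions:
 g(x) = C1 + x^(1 - re(k))*(C2*sin(log(x)*Abs(im(k))) + C3*cos(log(x)*im(k)))


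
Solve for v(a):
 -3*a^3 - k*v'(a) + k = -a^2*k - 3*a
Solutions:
 v(a) = C1 - 3*a^4/(4*k) + a^3/3 + 3*a^2/(2*k) + a


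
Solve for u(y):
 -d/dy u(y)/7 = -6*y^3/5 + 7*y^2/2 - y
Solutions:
 u(y) = C1 + 21*y^4/10 - 49*y^3/6 + 7*y^2/2


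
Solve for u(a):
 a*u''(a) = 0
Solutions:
 u(a) = C1 + C2*a


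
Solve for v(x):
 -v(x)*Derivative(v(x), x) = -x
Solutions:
 v(x) = -sqrt(C1 + x^2)
 v(x) = sqrt(C1 + x^2)


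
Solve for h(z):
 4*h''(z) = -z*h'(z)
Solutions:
 h(z) = C1 + C2*erf(sqrt(2)*z/4)


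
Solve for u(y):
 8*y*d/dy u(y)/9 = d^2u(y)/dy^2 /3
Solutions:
 u(y) = C1 + C2*erfi(2*sqrt(3)*y/3)


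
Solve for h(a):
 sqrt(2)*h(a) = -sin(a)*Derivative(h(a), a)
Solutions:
 h(a) = C1*(cos(a) + 1)^(sqrt(2)/2)/(cos(a) - 1)^(sqrt(2)/2)


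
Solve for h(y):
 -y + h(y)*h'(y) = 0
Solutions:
 h(y) = -sqrt(C1 + y^2)
 h(y) = sqrt(C1 + y^2)


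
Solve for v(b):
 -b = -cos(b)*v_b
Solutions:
 v(b) = C1 + Integral(b/cos(b), b)


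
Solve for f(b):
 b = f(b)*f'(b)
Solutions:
 f(b) = -sqrt(C1 + b^2)
 f(b) = sqrt(C1 + b^2)


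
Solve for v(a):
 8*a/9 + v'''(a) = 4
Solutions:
 v(a) = C1 + C2*a + C3*a^2 - a^4/27 + 2*a^3/3


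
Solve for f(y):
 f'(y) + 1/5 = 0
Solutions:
 f(y) = C1 - y/5


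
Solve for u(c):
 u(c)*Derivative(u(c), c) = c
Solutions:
 u(c) = -sqrt(C1 + c^2)
 u(c) = sqrt(C1 + c^2)


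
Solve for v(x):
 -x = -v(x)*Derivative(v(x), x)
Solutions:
 v(x) = -sqrt(C1 + x^2)
 v(x) = sqrt(C1 + x^2)


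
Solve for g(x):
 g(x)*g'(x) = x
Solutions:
 g(x) = -sqrt(C1 + x^2)
 g(x) = sqrt(C1 + x^2)


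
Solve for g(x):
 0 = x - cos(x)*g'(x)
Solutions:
 g(x) = C1 + Integral(x/cos(x), x)


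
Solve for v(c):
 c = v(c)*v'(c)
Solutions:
 v(c) = -sqrt(C1 + c^2)
 v(c) = sqrt(C1 + c^2)


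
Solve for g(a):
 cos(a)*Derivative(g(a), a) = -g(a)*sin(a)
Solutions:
 g(a) = C1*cos(a)


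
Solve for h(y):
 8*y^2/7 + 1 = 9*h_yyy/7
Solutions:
 h(y) = C1 + C2*y + C3*y^2 + 2*y^5/135 + 7*y^3/54


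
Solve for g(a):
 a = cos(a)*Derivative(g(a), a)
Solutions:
 g(a) = C1 + Integral(a/cos(a), a)


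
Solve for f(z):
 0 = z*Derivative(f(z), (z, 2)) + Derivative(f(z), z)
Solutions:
 f(z) = C1 + C2*log(z)


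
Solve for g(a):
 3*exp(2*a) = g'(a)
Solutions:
 g(a) = C1 + 3*exp(2*a)/2


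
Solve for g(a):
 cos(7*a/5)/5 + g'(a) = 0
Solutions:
 g(a) = C1 - sin(7*a/5)/7


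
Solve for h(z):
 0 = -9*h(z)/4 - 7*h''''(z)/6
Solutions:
 h(z) = (C1*sin(2^(1/4)*21^(3/4)*z/14) + C2*cos(2^(1/4)*21^(3/4)*z/14))*exp(-2^(1/4)*21^(3/4)*z/14) + (C3*sin(2^(1/4)*21^(3/4)*z/14) + C4*cos(2^(1/4)*21^(3/4)*z/14))*exp(2^(1/4)*21^(3/4)*z/14)


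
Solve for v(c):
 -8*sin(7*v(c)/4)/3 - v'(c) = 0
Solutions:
 8*c/3 + 2*log(cos(7*v(c)/4) - 1)/7 - 2*log(cos(7*v(c)/4) + 1)/7 = C1


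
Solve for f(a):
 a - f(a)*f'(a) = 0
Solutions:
 f(a) = -sqrt(C1 + a^2)
 f(a) = sqrt(C1 + a^2)


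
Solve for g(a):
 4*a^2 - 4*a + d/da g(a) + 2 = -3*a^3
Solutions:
 g(a) = C1 - 3*a^4/4 - 4*a^3/3 + 2*a^2 - 2*a


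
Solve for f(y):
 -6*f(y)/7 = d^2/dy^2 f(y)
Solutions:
 f(y) = C1*sin(sqrt(42)*y/7) + C2*cos(sqrt(42)*y/7)


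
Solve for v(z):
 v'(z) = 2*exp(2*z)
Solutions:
 v(z) = C1 + exp(2*z)


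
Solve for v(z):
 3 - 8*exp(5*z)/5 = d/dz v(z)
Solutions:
 v(z) = C1 + 3*z - 8*exp(5*z)/25


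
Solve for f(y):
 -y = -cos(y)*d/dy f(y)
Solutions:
 f(y) = C1 + Integral(y/cos(y), y)


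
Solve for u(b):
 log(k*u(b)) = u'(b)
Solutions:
 li(k*u(b))/k = C1 + b


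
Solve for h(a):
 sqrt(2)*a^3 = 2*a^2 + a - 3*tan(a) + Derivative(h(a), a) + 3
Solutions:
 h(a) = C1 + sqrt(2)*a^4/4 - 2*a^3/3 - a^2/2 - 3*a - 3*log(cos(a))


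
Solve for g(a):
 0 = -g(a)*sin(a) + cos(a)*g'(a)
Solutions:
 g(a) = C1/cos(a)


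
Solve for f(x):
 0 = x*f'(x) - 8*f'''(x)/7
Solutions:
 f(x) = C1 + Integral(C2*airyai(7^(1/3)*x/2) + C3*airybi(7^(1/3)*x/2), x)


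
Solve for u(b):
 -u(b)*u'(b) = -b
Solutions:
 u(b) = -sqrt(C1 + b^2)
 u(b) = sqrt(C1 + b^2)


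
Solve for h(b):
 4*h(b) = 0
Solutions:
 h(b) = 0


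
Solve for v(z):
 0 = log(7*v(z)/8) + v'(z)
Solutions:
 -Integral(1/(-log(_y) - log(7) + 3*log(2)), (_y, v(z))) = C1 - z


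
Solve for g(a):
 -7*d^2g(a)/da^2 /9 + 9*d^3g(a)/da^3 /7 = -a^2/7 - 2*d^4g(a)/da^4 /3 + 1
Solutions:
 g(a) = C1 + C2*a + C3*exp(a*(-81 + sqrt(14793))/84) + C4*exp(-a*(81 + sqrt(14793))/84) + 3*a^4/196 + 243*a^3/2401 + 3879*a^2/235298


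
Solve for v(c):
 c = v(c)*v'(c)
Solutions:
 v(c) = -sqrt(C1 + c^2)
 v(c) = sqrt(C1 + c^2)


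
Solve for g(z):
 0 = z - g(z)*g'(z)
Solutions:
 g(z) = -sqrt(C1 + z^2)
 g(z) = sqrt(C1 + z^2)


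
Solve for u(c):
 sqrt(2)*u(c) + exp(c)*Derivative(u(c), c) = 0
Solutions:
 u(c) = C1*exp(sqrt(2)*exp(-c))


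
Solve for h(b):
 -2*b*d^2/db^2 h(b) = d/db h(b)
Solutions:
 h(b) = C1 + C2*sqrt(b)


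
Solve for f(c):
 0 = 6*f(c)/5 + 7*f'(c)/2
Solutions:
 f(c) = C1*exp(-12*c/35)


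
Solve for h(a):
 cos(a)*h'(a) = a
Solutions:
 h(a) = C1 + Integral(a/cos(a), a)


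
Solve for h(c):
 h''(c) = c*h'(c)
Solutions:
 h(c) = C1 + C2*erfi(sqrt(2)*c/2)


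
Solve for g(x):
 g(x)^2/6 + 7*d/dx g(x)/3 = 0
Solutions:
 g(x) = 14/(C1 + x)


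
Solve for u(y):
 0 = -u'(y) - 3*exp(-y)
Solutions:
 u(y) = C1 + 3*exp(-y)


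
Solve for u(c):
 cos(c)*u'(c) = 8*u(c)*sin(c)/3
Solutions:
 u(c) = C1/cos(c)^(8/3)


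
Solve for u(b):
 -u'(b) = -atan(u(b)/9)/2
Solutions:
 Integral(1/atan(_y/9), (_y, u(b))) = C1 + b/2


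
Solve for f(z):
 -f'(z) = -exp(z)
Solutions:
 f(z) = C1 + exp(z)


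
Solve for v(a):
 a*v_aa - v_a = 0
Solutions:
 v(a) = C1 + C2*a^2


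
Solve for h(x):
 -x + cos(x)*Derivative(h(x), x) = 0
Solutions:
 h(x) = C1 + Integral(x/cos(x), x)


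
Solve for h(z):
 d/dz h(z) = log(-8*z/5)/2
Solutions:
 h(z) = C1 + z*log(-z)/2 + z*(-log(5) - 1 + 3*log(2))/2


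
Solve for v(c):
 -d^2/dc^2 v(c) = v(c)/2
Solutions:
 v(c) = C1*sin(sqrt(2)*c/2) + C2*cos(sqrt(2)*c/2)


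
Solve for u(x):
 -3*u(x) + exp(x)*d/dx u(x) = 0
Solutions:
 u(x) = C1*exp(-3*exp(-x))


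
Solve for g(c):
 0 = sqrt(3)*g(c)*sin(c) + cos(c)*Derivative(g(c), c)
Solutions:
 g(c) = C1*cos(c)^(sqrt(3))


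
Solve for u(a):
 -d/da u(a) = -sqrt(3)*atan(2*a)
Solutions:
 u(a) = C1 + sqrt(3)*(a*atan(2*a) - log(4*a^2 + 1)/4)


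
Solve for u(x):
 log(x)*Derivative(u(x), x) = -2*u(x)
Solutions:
 u(x) = C1*exp(-2*li(x))


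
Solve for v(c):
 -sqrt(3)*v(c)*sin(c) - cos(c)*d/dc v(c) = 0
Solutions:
 v(c) = C1*cos(c)^(sqrt(3))


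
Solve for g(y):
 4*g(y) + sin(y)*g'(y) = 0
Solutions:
 g(y) = C1*(cos(y)^2 + 2*cos(y) + 1)/(cos(y)^2 - 2*cos(y) + 1)


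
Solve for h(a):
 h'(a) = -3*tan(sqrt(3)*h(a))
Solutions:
 h(a) = sqrt(3)*(pi - asin(C1*exp(-3*sqrt(3)*a)))/3
 h(a) = sqrt(3)*asin(C1*exp(-3*sqrt(3)*a))/3


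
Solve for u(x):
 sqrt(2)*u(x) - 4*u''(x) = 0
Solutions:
 u(x) = C1*exp(-2^(1/4)*x/2) + C2*exp(2^(1/4)*x/2)


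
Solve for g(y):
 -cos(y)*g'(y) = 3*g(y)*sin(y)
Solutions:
 g(y) = C1*cos(y)^3


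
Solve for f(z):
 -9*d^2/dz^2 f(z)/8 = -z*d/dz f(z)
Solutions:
 f(z) = C1 + C2*erfi(2*z/3)


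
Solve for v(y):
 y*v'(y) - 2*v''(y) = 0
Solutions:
 v(y) = C1 + C2*erfi(y/2)


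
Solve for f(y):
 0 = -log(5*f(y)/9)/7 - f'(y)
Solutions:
 -7*Integral(1/(-log(_y) - log(5) + 2*log(3)), (_y, f(y))) = C1 - y


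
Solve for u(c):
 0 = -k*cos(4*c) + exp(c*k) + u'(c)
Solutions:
 u(c) = C1 + k*sin(4*c)/4 - exp(c*k)/k


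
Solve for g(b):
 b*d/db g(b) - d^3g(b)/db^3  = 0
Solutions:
 g(b) = C1 + Integral(C2*airyai(b) + C3*airybi(b), b)


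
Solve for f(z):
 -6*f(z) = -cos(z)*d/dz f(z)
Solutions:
 f(z) = C1*(sin(z)^3 + 3*sin(z)^2 + 3*sin(z) + 1)/(sin(z)^3 - 3*sin(z)^2 + 3*sin(z) - 1)


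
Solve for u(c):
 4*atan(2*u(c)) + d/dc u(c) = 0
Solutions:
 Integral(1/atan(2*_y), (_y, u(c))) = C1 - 4*c


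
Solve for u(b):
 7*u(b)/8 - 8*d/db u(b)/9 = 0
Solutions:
 u(b) = C1*exp(63*b/64)


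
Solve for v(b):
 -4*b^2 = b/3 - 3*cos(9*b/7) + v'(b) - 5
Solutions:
 v(b) = C1 - 4*b^3/3 - b^2/6 + 5*b + 7*sin(9*b/7)/3


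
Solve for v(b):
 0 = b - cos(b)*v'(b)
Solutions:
 v(b) = C1 + Integral(b/cos(b), b)


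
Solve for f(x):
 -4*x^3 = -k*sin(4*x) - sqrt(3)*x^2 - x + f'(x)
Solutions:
 f(x) = C1 - k*cos(4*x)/4 - x^4 + sqrt(3)*x^3/3 + x^2/2


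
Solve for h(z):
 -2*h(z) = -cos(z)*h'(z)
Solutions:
 h(z) = C1*(sin(z) + 1)/(sin(z) - 1)


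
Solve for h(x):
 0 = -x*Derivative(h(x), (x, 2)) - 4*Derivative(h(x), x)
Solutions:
 h(x) = C1 + C2/x^3


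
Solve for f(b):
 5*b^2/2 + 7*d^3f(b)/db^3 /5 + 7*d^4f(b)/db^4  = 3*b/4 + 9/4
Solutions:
 f(b) = C1 + C2*b + C3*b^2 + C4*exp(-b/5) - 5*b^5/168 + 515*b^4/672 - 1265*b^3/84


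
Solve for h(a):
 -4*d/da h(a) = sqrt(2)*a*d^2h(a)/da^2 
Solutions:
 h(a) = C1 + C2*a^(1 - 2*sqrt(2))


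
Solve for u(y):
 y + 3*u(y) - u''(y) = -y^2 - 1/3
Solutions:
 u(y) = C1*exp(-sqrt(3)*y) + C2*exp(sqrt(3)*y) - y^2/3 - y/3 - 1/3


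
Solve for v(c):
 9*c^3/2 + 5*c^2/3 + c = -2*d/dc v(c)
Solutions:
 v(c) = C1 - 9*c^4/16 - 5*c^3/18 - c^2/4


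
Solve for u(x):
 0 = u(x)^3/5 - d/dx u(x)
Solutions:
 u(x) = -sqrt(10)*sqrt(-1/(C1 + x))/2
 u(x) = sqrt(10)*sqrt(-1/(C1 + x))/2


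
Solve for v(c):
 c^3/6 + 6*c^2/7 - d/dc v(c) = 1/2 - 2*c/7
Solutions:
 v(c) = C1 + c^4/24 + 2*c^3/7 + c^2/7 - c/2


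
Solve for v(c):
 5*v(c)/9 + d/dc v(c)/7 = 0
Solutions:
 v(c) = C1*exp(-35*c/9)


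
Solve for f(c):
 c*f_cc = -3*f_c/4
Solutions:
 f(c) = C1 + C2*c^(1/4)


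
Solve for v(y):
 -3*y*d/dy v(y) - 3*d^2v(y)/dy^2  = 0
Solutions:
 v(y) = C1 + C2*erf(sqrt(2)*y/2)


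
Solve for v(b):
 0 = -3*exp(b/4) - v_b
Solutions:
 v(b) = C1 - 12*exp(b/4)


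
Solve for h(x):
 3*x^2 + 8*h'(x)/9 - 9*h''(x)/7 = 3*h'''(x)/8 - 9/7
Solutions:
 h(x) = C1 + C2*exp(4*x*(-27 + sqrt(1317))/63) + C3*exp(-4*x*(27 + sqrt(1317))/63) - 9*x^3/8 - 2187*x^2/448 - 57753*x/3136


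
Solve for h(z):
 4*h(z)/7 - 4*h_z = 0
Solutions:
 h(z) = C1*exp(z/7)


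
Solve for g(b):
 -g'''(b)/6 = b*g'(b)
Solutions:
 g(b) = C1 + Integral(C2*airyai(-6^(1/3)*b) + C3*airybi(-6^(1/3)*b), b)


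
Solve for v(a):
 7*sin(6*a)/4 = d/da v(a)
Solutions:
 v(a) = C1 - 7*cos(6*a)/24


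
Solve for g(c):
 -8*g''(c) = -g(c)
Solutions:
 g(c) = C1*exp(-sqrt(2)*c/4) + C2*exp(sqrt(2)*c/4)


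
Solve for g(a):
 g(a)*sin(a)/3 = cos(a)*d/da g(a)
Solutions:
 g(a) = C1/cos(a)^(1/3)


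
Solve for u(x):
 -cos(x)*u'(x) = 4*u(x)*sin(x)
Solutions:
 u(x) = C1*cos(x)^4


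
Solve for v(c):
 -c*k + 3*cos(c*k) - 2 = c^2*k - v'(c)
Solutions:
 v(c) = C1 + c^3*k/3 + c^2*k/2 + 2*c - 3*sin(c*k)/k


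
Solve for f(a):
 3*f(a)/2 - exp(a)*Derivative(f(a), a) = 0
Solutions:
 f(a) = C1*exp(-3*exp(-a)/2)


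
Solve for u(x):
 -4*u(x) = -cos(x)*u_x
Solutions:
 u(x) = C1*(sin(x)^2 + 2*sin(x) + 1)/(sin(x)^2 - 2*sin(x) + 1)
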